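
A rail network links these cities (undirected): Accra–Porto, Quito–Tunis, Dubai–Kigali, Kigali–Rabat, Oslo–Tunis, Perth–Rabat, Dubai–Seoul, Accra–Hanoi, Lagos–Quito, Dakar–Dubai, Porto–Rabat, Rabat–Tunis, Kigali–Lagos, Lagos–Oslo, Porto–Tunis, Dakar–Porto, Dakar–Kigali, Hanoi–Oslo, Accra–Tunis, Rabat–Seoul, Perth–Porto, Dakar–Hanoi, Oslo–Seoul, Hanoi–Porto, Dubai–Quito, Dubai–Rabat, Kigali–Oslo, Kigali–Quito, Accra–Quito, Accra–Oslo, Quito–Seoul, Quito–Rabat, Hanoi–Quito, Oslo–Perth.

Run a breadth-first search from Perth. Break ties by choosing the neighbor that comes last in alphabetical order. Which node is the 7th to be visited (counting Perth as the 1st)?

Quito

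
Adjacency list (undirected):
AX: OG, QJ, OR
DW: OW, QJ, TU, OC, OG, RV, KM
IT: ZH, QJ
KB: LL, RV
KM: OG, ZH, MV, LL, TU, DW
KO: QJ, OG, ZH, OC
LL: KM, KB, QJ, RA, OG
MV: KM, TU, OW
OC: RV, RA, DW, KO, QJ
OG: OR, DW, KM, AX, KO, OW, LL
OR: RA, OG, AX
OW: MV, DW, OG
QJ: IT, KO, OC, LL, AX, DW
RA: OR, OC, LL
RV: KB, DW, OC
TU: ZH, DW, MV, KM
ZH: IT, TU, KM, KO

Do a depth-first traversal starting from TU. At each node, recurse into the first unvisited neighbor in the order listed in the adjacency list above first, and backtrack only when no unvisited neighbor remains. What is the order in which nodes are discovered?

TU -> ZH -> IT -> QJ -> KO -> OG -> OR -> RA -> OC -> RV -> KB -> LL -> KM -> MV -> OW -> DW -> AX

Visit TU
TU → ZH
ZH → IT
IT → QJ
QJ → KO
KO → OG
OG → OR
OR → RA
RA → OC
OC → RV
RV → KB
KB → LL
LL → KM
KM → MV
MV → OW
OW → DW
OR → AX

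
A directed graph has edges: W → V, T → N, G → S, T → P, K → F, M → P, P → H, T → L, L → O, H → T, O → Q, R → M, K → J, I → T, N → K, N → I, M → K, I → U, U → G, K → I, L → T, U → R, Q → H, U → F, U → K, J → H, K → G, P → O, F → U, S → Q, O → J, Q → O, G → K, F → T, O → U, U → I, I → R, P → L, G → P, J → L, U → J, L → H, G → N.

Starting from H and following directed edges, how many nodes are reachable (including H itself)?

BFS from H visits: H, T, L, N, P, O, I, K, J, Q, U, R, F, G, M, S
Reachable nodes: 16 of 18 total.

16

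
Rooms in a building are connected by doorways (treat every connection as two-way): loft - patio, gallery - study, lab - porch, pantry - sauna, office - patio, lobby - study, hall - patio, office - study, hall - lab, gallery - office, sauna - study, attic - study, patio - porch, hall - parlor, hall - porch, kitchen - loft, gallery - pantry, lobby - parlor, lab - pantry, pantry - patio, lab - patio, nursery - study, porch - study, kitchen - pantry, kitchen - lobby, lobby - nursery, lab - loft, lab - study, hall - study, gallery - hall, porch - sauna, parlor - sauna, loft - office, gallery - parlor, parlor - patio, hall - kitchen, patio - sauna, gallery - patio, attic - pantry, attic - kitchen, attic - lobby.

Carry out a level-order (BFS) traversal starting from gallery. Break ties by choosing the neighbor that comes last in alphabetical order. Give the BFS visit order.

gallery, study, patio, parlor, pantry, office, hall, sauna, porch, nursery, lobby, lab, attic, loft, kitchen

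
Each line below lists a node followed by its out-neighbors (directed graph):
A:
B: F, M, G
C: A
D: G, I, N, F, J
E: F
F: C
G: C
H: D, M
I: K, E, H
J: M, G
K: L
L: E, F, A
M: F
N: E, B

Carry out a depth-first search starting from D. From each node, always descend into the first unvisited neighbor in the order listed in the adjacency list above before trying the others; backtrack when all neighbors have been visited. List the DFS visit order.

Visit D
D → G
G → C
C → A
D → I
I → K
K → L
L → E
E → F
I → H
H → M
D → N
N → B
D → J

D, G, C, A, I, K, L, E, F, H, M, N, B, J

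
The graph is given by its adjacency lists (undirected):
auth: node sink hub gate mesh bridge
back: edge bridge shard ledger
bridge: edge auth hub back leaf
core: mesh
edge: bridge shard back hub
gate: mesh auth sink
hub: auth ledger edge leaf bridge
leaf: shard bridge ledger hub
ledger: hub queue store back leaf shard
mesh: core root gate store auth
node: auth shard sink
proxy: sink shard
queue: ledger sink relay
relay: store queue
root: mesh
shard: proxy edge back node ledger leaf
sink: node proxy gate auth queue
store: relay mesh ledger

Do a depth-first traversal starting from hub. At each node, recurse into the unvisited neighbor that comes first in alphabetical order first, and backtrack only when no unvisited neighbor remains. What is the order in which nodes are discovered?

Visit hub
hub → auth
auth → bridge
bridge → back
back → edge
edge → shard
shard → leaf
leaf → ledger
ledger → queue
queue → relay
relay → store
store → mesh
mesh → core
mesh → gate
gate → sink
sink → node
sink → proxy
mesh → root

hub -> auth -> bridge -> back -> edge -> shard -> leaf -> ledger -> queue -> relay -> store -> mesh -> core -> gate -> sink -> node -> proxy -> root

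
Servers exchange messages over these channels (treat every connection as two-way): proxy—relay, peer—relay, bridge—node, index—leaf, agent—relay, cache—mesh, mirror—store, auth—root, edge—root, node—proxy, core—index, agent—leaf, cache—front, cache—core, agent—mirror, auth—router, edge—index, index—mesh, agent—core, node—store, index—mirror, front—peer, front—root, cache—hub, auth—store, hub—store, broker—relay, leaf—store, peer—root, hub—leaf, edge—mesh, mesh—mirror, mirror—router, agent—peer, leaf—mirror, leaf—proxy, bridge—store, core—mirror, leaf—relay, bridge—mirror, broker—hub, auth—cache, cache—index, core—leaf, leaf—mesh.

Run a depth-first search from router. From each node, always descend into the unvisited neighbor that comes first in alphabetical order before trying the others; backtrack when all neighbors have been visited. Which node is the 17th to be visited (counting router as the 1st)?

bridge

Visit router
router → auth
auth → cache
cache → core
core → agent
agent → leaf
leaf → hub
hub → broker
broker → relay
relay → peer
peer → front
front → root
root → edge
edge → index
index → mesh
mesh → mirror
mirror → bridge
bridge → node
node → proxy
node → store

Visit order: router, auth, cache, core, agent, leaf, hub, broker, relay, peer, front, root, edge, index, mesh, mirror, bridge, node, proxy, store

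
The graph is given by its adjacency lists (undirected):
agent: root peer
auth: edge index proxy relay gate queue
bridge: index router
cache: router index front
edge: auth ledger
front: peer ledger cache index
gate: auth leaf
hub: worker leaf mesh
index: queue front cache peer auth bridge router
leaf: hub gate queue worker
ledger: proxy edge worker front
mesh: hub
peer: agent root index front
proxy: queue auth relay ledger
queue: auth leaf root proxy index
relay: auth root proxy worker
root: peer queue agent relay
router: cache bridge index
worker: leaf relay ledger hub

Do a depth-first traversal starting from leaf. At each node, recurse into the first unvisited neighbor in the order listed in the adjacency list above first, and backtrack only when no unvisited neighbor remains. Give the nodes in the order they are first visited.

Visit leaf
leaf → hub
hub → worker
worker → relay
relay → auth
auth → edge
edge → ledger
ledger → proxy
proxy → queue
queue → root
root → peer
peer → agent
peer → index
index → front
front → cache
cache → router
router → bridge
auth → gate
hub → mesh

leaf hub worker relay auth edge ledger proxy queue root peer agent index front cache router bridge gate mesh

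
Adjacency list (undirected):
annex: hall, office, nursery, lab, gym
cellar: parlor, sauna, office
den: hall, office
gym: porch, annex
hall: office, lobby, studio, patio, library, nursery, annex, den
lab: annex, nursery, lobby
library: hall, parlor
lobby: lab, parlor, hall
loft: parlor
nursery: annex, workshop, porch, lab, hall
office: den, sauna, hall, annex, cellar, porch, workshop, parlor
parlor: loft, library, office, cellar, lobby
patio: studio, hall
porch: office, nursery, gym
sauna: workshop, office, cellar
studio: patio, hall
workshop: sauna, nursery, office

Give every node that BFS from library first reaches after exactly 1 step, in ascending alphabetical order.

hall, parlor

Level 0: library
Level 1: hall, parlor
Level 2: annex, cellar, den, lobby, loft, nursery, office, patio, studio
Level 3: gym, lab, porch, sauna, workshop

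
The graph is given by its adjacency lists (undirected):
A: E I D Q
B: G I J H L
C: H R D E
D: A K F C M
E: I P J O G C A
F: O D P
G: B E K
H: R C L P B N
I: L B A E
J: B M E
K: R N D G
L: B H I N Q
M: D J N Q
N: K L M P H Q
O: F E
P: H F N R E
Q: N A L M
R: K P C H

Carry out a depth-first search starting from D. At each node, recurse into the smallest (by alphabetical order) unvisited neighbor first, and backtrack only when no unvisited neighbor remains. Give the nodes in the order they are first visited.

D -> A -> E -> C -> H -> B -> G -> K -> N -> L -> I -> Q -> M -> J -> P -> F -> O -> R

Visit D
D → A
A → E
E → C
C → H
H → B
B → G
G → K
K → N
N → L
L → I
L → Q
Q → M
M → J
N → P
P → F
F → O
P → R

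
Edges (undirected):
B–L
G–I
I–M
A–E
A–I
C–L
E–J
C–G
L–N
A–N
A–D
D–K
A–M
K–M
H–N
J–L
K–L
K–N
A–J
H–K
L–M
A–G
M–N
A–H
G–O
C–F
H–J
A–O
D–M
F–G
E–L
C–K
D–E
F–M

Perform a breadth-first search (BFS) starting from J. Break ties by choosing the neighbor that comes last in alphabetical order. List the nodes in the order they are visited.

J, L, H, E, A, N, M, K, C, B, D, O, I, G, F

Visit J; enqueue L, H, E, A → queue [L, H, E, A]
Visit L; enqueue N, M, K, C, B → queue [H, E, A, N, M, K, C, B]
Visit H → queue [E, A, N, M, K, C, B]
Visit E; enqueue D → queue [A, N, M, K, C, B, D]
Visit A; enqueue O, I, G → queue [N, M, K, C, B, D, O, I, G]
Visit N → queue [M, K, C, B, D, O, I, G]
Visit M; enqueue F → queue [K, C, B, D, O, I, G, F]
Visit K → queue [C, B, D, O, I, G, F]
Visit C → queue [B, D, O, I, G, F]
Visit B → queue [D, O, I, G, F]
Visit D → queue [O, I, G, F]
Visit O → queue [I, G, F]
Visit I → queue [G, F]
Visit G → queue [F]
Visit F → queue []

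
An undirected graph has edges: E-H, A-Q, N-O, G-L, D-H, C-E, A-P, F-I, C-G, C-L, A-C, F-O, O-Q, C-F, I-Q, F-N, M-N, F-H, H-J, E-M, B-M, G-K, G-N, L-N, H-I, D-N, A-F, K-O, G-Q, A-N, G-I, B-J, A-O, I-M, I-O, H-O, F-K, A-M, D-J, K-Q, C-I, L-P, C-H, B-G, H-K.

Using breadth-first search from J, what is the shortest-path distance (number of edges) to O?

Level 0: J
Level 1: B, D, H
Level 2: C, E, F, G, I, K, M, N, O
Level 3: A, L, Q
Level 4: P
O first appears at level 2.

2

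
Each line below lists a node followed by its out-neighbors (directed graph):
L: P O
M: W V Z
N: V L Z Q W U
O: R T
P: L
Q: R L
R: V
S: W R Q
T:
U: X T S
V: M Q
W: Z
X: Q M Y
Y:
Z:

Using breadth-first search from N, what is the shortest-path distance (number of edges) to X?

2

Level 0: N
Level 1: L, Q, U, V, W, Z
Level 2: M, O, P, R, S, T, X
Level 3: Y
X first appears at level 2.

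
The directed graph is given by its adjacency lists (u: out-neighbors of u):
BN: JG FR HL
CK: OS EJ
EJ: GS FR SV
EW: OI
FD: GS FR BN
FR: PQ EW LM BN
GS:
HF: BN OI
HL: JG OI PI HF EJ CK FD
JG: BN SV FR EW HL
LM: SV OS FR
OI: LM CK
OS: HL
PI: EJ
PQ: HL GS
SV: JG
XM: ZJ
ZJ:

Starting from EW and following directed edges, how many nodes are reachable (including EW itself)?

BFS from EW visits: EW, OI, LM, CK, SV, OS, FR, EJ, JG, HL, PQ, BN, GS, PI, HF, FD
Reachable nodes: 16 of 18 total.

16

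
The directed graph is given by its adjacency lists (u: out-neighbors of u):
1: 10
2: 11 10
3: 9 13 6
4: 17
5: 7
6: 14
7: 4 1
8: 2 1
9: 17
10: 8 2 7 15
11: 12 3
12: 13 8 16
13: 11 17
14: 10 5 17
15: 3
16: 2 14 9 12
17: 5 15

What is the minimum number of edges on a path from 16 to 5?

2

Level 0: 16
Level 1: 2, 9, 12, 14
Level 2: 5, 8, 10, 11, 13, 17
Level 3: 1, 3, 7, 15
Level 4: 4, 6
5 first appears at level 2.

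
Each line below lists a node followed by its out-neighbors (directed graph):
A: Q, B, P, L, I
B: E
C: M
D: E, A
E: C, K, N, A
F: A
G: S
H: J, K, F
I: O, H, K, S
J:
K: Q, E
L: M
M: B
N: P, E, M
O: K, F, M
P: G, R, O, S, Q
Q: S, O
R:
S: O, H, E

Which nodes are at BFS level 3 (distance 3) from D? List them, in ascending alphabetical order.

G, H, M, O, R, S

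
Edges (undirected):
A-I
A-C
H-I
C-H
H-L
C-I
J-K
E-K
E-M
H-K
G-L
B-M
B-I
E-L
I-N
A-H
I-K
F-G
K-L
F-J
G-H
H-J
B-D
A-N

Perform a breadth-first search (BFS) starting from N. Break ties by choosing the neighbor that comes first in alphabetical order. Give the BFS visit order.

N A I C H B K G J L D M E F

Visit N; enqueue A, I → queue [A, I]
Visit A; enqueue C, H → queue [I, C, H]
Visit I; enqueue B, K → queue [C, H, B, K]
Visit C → queue [H, B, K]
Visit H; enqueue G, J, L → queue [B, K, G, J, L]
Visit B; enqueue D, M → queue [K, G, J, L, D, M]
Visit K; enqueue E → queue [G, J, L, D, M, E]
Visit G; enqueue F → queue [J, L, D, M, E, F]
Visit J → queue [L, D, M, E, F]
Visit L → queue [D, M, E, F]
Visit D → queue [M, E, F]
Visit M → queue [E, F]
Visit E → queue [F]
Visit F → queue []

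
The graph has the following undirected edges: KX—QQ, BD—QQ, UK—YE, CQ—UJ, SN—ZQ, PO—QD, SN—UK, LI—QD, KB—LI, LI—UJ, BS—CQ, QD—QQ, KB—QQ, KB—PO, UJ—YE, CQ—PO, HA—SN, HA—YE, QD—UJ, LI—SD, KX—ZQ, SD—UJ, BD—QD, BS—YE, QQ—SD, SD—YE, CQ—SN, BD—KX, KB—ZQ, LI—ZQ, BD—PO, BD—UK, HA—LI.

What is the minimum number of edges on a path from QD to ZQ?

2

Level 0: QD
Level 1: BD, LI, PO, QQ, UJ
Level 2: CQ, HA, KB, KX, SD, UK, YE, ZQ
Level 3: BS, SN
ZQ first appears at level 2.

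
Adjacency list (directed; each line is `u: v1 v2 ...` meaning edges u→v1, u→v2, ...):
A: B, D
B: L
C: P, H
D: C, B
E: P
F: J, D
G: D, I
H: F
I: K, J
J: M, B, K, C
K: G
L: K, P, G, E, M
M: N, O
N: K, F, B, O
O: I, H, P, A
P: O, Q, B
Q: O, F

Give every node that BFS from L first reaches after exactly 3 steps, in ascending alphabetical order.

A, C, F, H, J

Level 0: L
Level 1: E, G, K, M, P
Level 2: B, D, I, N, O, Q
Level 3: A, C, F, H, J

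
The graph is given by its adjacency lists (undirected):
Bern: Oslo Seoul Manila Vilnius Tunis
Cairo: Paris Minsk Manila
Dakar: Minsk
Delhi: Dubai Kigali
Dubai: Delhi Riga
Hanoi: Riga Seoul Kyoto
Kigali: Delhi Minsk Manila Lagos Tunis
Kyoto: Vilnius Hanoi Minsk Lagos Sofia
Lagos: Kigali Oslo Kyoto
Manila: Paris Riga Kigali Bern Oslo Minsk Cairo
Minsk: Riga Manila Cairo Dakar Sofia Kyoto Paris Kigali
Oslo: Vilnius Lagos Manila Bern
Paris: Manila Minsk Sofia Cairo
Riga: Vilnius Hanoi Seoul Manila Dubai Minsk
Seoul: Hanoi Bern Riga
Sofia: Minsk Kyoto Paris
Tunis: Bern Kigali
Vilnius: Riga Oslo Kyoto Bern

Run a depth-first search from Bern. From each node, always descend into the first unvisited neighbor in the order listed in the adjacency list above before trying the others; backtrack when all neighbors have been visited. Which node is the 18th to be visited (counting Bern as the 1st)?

Visit Bern
Bern → Oslo
Oslo → Vilnius
Vilnius → Riga
Riga → Hanoi
Hanoi → Seoul
Hanoi → Kyoto
Kyoto → Minsk
Minsk → Manila
Manila → Paris
Paris → Sofia
Paris → Cairo
Manila → Kigali
Kigali → Delhi
Delhi → Dubai
Kigali → Lagos
Kigali → Tunis
Minsk → Dakar

Visit order: Bern, Oslo, Vilnius, Riga, Hanoi, Seoul, Kyoto, Minsk, Manila, Paris, Sofia, Cairo, Kigali, Delhi, Dubai, Lagos, Tunis, Dakar

Dakar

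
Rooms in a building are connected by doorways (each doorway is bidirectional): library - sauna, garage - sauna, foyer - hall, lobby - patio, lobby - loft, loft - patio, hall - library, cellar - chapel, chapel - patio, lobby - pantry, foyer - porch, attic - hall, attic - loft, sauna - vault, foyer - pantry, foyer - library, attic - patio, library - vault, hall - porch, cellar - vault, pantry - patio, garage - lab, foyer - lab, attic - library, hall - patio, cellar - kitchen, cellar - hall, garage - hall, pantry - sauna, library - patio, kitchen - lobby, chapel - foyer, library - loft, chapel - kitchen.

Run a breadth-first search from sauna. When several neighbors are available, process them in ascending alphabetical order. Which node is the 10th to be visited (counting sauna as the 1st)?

Visit sauna; enqueue garage, library, pantry, vault → queue [garage, library, pantry, vault]
Visit garage; enqueue hall, lab → queue [library, pantry, vault, hall, lab]
Visit library; enqueue attic, foyer, loft, patio → queue [pantry, vault, hall, lab, attic, foyer, loft, patio]
Visit pantry; enqueue lobby → queue [vault, hall, lab, attic, foyer, loft, patio, lobby]
Visit vault; enqueue cellar → queue [hall, lab, attic, foyer, loft, patio, lobby, cellar]
Visit hall; enqueue porch → queue [lab, attic, foyer, loft, patio, lobby, cellar, porch]
Visit lab → queue [attic, foyer, loft, patio, lobby, cellar, porch]
Visit attic → queue [foyer, loft, patio, lobby, cellar, porch]
Visit foyer; enqueue chapel → queue [loft, patio, lobby, cellar, porch, chapel]
Visit loft → queue [patio, lobby, cellar, porch, chapel]
Visit patio → queue [lobby, cellar, porch, chapel]
Visit lobby; enqueue kitchen → queue [cellar, porch, chapel, kitchen]
Visit cellar → queue [porch, chapel, kitchen]
Visit porch → queue [chapel, kitchen]
Visit chapel → queue [kitchen]
Visit kitchen → queue []

Visit order: sauna, garage, library, pantry, vault, hall, lab, attic, foyer, loft, patio, lobby, cellar, porch, chapel, kitchen

loft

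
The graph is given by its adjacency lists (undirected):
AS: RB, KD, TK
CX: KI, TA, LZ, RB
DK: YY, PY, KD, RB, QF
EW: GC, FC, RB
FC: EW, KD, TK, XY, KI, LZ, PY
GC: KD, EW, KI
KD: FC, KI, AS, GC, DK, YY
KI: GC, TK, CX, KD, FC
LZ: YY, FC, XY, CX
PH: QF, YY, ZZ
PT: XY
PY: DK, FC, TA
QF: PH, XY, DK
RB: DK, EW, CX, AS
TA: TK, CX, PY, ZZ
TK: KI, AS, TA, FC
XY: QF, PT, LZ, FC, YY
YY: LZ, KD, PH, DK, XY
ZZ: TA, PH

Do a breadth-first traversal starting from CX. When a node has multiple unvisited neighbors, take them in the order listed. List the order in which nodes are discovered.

Visit CX; enqueue KI, TA, LZ, RB → queue [KI, TA, LZ, RB]
Visit KI; enqueue GC, TK, KD, FC → queue [TA, LZ, RB, GC, TK, KD, FC]
Visit TA; enqueue PY, ZZ → queue [LZ, RB, GC, TK, KD, FC, PY, ZZ]
Visit LZ; enqueue YY, XY → queue [RB, GC, TK, KD, FC, PY, ZZ, YY, XY]
Visit RB; enqueue DK, EW, AS → queue [GC, TK, KD, FC, PY, ZZ, YY, XY, DK, EW, AS]
Visit GC → queue [TK, KD, FC, PY, ZZ, YY, XY, DK, EW, AS]
Visit TK → queue [KD, FC, PY, ZZ, YY, XY, DK, EW, AS]
Visit KD → queue [FC, PY, ZZ, YY, XY, DK, EW, AS]
Visit FC → queue [PY, ZZ, YY, XY, DK, EW, AS]
Visit PY → queue [ZZ, YY, XY, DK, EW, AS]
Visit ZZ; enqueue PH → queue [YY, XY, DK, EW, AS, PH]
Visit YY → queue [XY, DK, EW, AS, PH]
Visit XY; enqueue QF, PT → queue [DK, EW, AS, PH, QF, PT]
Visit DK → queue [EW, AS, PH, QF, PT]
Visit EW → queue [AS, PH, QF, PT]
Visit AS → queue [PH, QF, PT]
Visit PH → queue [QF, PT]
Visit QF → queue [PT]
Visit PT → queue []

CX -> KI -> TA -> LZ -> RB -> GC -> TK -> KD -> FC -> PY -> ZZ -> YY -> XY -> DK -> EW -> AS -> PH -> QF -> PT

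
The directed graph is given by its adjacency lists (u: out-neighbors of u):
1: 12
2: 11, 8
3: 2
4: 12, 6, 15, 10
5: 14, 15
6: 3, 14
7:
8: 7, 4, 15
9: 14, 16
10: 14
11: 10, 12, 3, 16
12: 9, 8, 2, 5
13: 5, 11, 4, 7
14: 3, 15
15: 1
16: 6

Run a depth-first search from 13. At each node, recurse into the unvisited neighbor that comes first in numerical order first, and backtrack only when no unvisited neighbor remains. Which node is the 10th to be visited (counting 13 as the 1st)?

12

Visit 13
13 → 4
4 → 6
6 → 3
3 → 2
2 → 8
8 → 7
8 → 15
15 → 1
1 → 12
12 → 5
5 → 14
12 → 9
9 → 16
2 → 11
11 → 10

Visit order: 13, 4, 6, 3, 2, 8, 7, 15, 1, 12, 5, 14, 9, 16, 11, 10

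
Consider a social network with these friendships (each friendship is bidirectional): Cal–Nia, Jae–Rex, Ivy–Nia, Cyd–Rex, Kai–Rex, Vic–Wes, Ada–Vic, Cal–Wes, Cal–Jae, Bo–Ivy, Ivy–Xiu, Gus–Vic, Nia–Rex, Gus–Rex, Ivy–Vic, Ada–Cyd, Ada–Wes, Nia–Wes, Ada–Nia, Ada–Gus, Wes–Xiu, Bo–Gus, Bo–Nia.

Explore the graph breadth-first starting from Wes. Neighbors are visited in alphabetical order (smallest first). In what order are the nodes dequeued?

Wes Ada Cal Nia Vic Xiu Cyd Gus Jae Bo Ivy Rex Kai

Visit Wes; enqueue Ada, Cal, Nia, Vic, Xiu → queue [Ada, Cal, Nia, Vic, Xiu]
Visit Ada; enqueue Cyd, Gus → queue [Cal, Nia, Vic, Xiu, Cyd, Gus]
Visit Cal; enqueue Jae → queue [Nia, Vic, Xiu, Cyd, Gus, Jae]
Visit Nia; enqueue Bo, Ivy, Rex → queue [Vic, Xiu, Cyd, Gus, Jae, Bo, Ivy, Rex]
Visit Vic → queue [Xiu, Cyd, Gus, Jae, Bo, Ivy, Rex]
Visit Xiu → queue [Cyd, Gus, Jae, Bo, Ivy, Rex]
Visit Cyd → queue [Gus, Jae, Bo, Ivy, Rex]
Visit Gus → queue [Jae, Bo, Ivy, Rex]
Visit Jae → queue [Bo, Ivy, Rex]
Visit Bo → queue [Ivy, Rex]
Visit Ivy → queue [Rex]
Visit Rex; enqueue Kai → queue [Kai]
Visit Kai → queue []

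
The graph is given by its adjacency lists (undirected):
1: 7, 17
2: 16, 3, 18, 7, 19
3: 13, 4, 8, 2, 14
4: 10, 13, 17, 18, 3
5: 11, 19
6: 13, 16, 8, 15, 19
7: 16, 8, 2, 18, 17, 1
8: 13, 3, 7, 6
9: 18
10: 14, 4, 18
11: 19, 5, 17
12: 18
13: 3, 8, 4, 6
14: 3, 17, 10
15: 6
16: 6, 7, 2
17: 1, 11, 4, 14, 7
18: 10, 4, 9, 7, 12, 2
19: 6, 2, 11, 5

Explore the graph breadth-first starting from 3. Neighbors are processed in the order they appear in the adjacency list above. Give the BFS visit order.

Visit 3; enqueue 13, 4, 8, 2, 14 → queue [13, 4, 8, 2, 14]
Visit 13; enqueue 6 → queue [4, 8, 2, 14, 6]
Visit 4; enqueue 10, 17, 18 → queue [8, 2, 14, 6, 10, 17, 18]
Visit 8; enqueue 7 → queue [2, 14, 6, 10, 17, 18, 7]
Visit 2; enqueue 16, 19 → queue [14, 6, 10, 17, 18, 7, 16, 19]
Visit 14 → queue [6, 10, 17, 18, 7, 16, 19]
Visit 6; enqueue 15 → queue [10, 17, 18, 7, 16, 19, 15]
Visit 10 → queue [17, 18, 7, 16, 19, 15]
Visit 17; enqueue 1, 11 → queue [18, 7, 16, 19, 15, 1, 11]
Visit 18; enqueue 9, 12 → queue [7, 16, 19, 15, 1, 11, 9, 12]
Visit 7 → queue [16, 19, 15, 1, 11, 9, 12]
Visit 16 → queue [19, 15, 1, 11, 9, 12]
Visit 19; enqueue 5 → queue [15, 1, 11, 9, 12, 5]
Visit 15 → queue [1, 11, 9, 12, 5]
Visit 1 → queue [11, 9, 12, 5]
Visit 11 → queue [9, 12, 5]
Visit 9 → queue [12, 5]
Visit 12 → queue [5]
Visit 5 → queue []

3, 13, 4, 8, 2, 14, 6, 10, 17, 18, 7, 16, 19, 15, 1, 11, 9, 12, 5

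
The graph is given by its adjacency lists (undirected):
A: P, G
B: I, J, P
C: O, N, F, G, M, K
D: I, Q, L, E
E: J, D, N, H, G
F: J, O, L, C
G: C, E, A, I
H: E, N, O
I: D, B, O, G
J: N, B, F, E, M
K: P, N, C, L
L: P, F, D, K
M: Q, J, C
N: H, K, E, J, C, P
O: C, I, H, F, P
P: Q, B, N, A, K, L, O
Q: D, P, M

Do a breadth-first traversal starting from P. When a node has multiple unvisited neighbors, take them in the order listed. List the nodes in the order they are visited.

P -> Q -> B -> N -> A -> K -> L -> O -> D -> M -> I -> J -> H -> E -> C -> G -> F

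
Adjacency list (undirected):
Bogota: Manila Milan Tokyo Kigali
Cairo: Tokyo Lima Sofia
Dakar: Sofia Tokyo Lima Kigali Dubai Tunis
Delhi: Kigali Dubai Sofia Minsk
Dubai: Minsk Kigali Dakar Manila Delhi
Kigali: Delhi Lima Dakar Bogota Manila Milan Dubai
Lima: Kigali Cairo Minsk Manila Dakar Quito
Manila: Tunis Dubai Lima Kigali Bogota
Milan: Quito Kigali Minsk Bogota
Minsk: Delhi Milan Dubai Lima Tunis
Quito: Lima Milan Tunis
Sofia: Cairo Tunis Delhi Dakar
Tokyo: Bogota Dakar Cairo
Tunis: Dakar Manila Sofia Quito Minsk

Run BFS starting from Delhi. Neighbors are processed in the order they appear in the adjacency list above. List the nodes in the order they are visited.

Delhi, Kigali, Dubai, Sofia, Minsk, Lima, Dakar, Bogota, Manila, Milan, Cairo, Tunis, Quito, Tokyo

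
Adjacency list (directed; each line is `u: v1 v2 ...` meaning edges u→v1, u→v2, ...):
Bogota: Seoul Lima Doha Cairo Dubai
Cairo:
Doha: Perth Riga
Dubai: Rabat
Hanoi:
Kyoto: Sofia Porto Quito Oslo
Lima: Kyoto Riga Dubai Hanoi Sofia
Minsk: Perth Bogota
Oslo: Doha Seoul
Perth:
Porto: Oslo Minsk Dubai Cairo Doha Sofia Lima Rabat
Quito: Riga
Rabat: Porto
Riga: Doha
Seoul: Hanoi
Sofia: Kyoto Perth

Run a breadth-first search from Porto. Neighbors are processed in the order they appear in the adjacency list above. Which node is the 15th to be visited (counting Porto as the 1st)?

Hanoi

Visit Porto; enqueue Oslo, Minsk, Dubai, Cairo, Doha, Sofia, Lima, Rabat → queue [Oslo, Minsk, Dubai, Cairo, Doha, Sofia, Lima, Rabat]
Visit Oslo; enqueue Seoul → queue [Minsk, Dubai, Cairo, Doha, Sofia, Lima, Rabat, Seoul]
Visit Minsk; enqueue Perth, Bogota → queue [Dubai, Cairo, Doha, Sofia, Lima, Rabat, Seoul, Perth, Bogota]
Visit Dubai → queue [Cairo, Doha, Sofia, Lima, Rabat, Seoul, Perth, Bogota]
Visit Cairo → queue [Doha, Sofia, Lima, Rabat, Seoul, Perth, Bogota]
Visit Doha; enqueue Riga → queue [Sofia, Lima, Rabat, Seoul, Perth, Bogota, Riga]
Visit Sofia; enqueue Kyoto → queue [Lima, Rabat, Seoul, Perth, Bogota, Riga, Kyoto]
Visit Lima; enqueue Hanoi → queue [Rabat, Seoul, Perth, Bogota, Riga, Kyoto, Hanoi]
Visit Rabat → queue [Seoul, Perth, Bogota, Riga, Kyoto, Hanoi]
Visit Seoul → queue [Perth, Bogota, Riga, Kyoto, Hanoi]
Visit Perth → queue [Bogota, Riga, Kyoto, Hanoi]
Visit Bogota → queue [Riga, Kyoto, Hanoi]
Visit Riga → queue [Kyoto, Hanoi]
Visit Kyoto; enqueue Quito → queue [Hanoi, Quito]
Visit Hanoi → queue [Quito]
Visit Quito → queue []

Visit order: Porto, Oslo, Minsk, Dubai, Cairo, Doha, Sofia, Lima, Rabat, Seoul, Perth, Bogota, Riga, Kyoto, Hanoi, Quito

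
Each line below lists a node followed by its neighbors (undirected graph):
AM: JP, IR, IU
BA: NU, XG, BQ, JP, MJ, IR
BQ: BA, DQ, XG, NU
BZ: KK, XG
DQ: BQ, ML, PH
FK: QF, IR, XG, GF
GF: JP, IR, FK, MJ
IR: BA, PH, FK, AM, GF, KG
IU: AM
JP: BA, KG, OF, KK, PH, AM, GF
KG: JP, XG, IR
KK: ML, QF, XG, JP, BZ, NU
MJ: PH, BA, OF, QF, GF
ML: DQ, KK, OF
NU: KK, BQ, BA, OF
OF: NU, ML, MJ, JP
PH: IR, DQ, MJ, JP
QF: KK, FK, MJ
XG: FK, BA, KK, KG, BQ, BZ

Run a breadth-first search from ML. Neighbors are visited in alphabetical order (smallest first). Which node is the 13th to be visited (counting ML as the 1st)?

BA

Visit ML; enqueue DQ, KK, OF → queue [DQ, KK, OF]
Visit DQ; enqueue BQ, PH → queue [KK, OF, BQ, PH]
Visit KK; enqueue BZ, JP, NU, QF, XG → queue [OF, BQ, PH, BZ, JP, NU, QF, XG]
Visit OF; enqueue MJ → queue [BQ, PH, BZ, JP, NU, QF, XG, MJ]
Visit BQ; enqueue BA → queue [PH, BZ, JP, NU, QF, XG, MJ, BA]
Visit PH; enqueue IR → queue [BZ, JP, NU, QF, XG, MJ, BA, IR]
Visit BZ → queue [JP, NU, QF, XG, MJ, BA, IR]
Visit JP; enqueue AM, GF, KG → queue [NU, QF, XG, MJ, BA, IR, AM, GF, KG]
Visit NU → queue [QF, XG, MJ, BA, IR, AM, GF, KG]
Visit QF; enqueue FK → queue [XG, MJ, BA, IR, AM, GF, KG, FK]
Visit XG → queue [MJ, BA, IR, AM, GF, KG, FK]
Visit MJ → queue [BA, IR, AM, GF, KG, FK]
Visit BA → queue [IR, AM, GF, KG, FK]
Visit IR → queue [AM, GF, KG, FK]
Visit AM; enqueue IU → queue [GF, KG, FK, IU]
Visit GF → queue [KG, FK, IU]
Visit KG → queue [FK, IU]
Visit FK → queue [IU]
Visit IU → queue []

Visit order: ML, DQ, KK, OF, BQ, PH, BZ, JP, NU, QF, XG, MJ, BA, IR, AM, GF, KG, FK, IU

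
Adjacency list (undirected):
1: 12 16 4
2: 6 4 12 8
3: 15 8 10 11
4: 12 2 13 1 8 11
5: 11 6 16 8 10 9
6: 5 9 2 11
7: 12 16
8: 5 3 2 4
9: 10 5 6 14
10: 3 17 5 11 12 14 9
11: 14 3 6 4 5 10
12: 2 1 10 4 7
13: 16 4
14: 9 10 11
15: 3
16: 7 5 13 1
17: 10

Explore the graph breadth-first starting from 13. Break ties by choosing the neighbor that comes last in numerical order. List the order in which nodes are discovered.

Visit 13; enqueue 16, 4 → queue [16, 4]
Visit 16; enqueue 7, 5, 1 → queue [4, 7, 5, 1]
Visit 4; enqueue 12, 11, 8, 2 → queue [7, 5, 1, 12, 11, 8, 2]
Visit 7 → queue [5, 1, 12, 11, 8, 2]
Visit 5; enqueue 10, 9, 6 → queue [1, 12, 11, 8, 2, 10, 9, 6]
Visit 1 → queue [12, 11, 8, 2, 10, 9, 6]
Visit 12 → queue [11, 8, 2, 10, 9, 6]
Visit 11; enqueue 14, 3 → queue [8, 2, 10, 9, 6, 14, 3]
Visit 8 → queue [2, 10, 9, 6, 14, 3]
Visit 2 → queue [10, 9, 6, 14, 3]
Visit 10; enqueue 17 → queue [9, 6, 14, 3, 17]
Visit 9 → queue [6, 14, 3, 17]
Visit 6 → queue [14, 3, 17]
Visit 14 → queue [3, 17]
Visit 3; enqueue 15 → queue [17, 15]
Visit 17 → queue [15]
Visit 15 → queue []

13 -> 16 -> 4 -> 7 -> 5 -> 1 -> 12 -> 11 -> 8 -> 2 -> 10 -> 9 -> 6 -> 14 -> 3 -> 17 -> 15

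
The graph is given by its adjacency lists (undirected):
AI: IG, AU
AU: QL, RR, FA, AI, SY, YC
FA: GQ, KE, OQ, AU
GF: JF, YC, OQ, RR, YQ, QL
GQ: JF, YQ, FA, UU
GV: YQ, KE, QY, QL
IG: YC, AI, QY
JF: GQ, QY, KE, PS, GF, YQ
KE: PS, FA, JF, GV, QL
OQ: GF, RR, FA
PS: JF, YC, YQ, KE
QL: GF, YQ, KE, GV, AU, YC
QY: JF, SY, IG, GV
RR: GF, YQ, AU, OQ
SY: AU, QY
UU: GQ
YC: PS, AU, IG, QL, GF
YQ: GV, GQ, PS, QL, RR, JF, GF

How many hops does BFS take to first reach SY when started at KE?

3

Level 0: KE
Level 1: FA, GV, JF, PS, QL
Level 2: AU, GF, GQ, OQ, QY, YC, YQ
Level 3: AI, IG, RR, SY, UU
SY first appears at level 3.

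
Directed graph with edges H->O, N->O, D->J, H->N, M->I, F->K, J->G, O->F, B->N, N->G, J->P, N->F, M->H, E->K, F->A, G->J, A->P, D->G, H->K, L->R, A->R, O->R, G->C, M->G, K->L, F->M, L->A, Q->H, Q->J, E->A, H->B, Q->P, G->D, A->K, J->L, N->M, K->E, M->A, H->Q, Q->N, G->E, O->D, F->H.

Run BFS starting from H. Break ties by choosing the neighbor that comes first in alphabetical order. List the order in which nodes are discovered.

Visit H; enqueue B, K, N, O, Q → queue [B, K, N, O, Q]
Visit B → queue [K, N, O, Q]
Visit K; enqueue E, L → queue [N, O, Q, E, L]
Visit N; enqueue F, G, M → queue [O, Q, E, L, F, G, M]
Visit O; enqueue D, R → queue [Q, E, L, F, G, M, D, R]
Visit Q; enqueue J, P → queue [E, L, F, G, M, D, R, J, P]
Visit E; enqueue A → queue [L, F, G, M, D, R, J, P, A]
Visit L → queue [F, G, M, D, R, J, P, A]
Visit F → queue [G, M, D, R, J, P, A]
Visit G; enqueue C → queue [M, D, R, J, P, A, C]
Visit M; enqueue I → queue [D, R, J, P, A, C, I]
Visit D → queue [R, J, P, A, C, I]
Visit R → queue [J, P, A, C, I]
Visit J → queue [P, A, C, I]
Visit P → queue [A, C, I]
Visit A → queue [C, I]
Visit C → queue [I]
Visit I → queue []

H -> B -> K -> N -> O -> Q -> E -> L -> F -> G -> M -> D -> R -> J -> P -> A -> C -> I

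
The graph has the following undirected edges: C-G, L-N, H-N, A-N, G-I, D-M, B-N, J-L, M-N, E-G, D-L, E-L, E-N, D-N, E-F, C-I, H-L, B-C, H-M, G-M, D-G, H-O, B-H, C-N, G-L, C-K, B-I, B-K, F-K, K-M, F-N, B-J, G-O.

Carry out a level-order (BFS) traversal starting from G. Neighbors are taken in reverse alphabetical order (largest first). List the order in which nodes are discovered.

Visit G; enqueue O, M, L, I, E, D, C → queue [O, M, L, I, E, D, C]
Visit O; enqueue H → queue [M, L, I, E, D, C, H]
Visit M; enqueue N, K → queue [L, I, E, D, C, H, N, K]
Visit L; enqueue J → queue [I, E, D, C, H, N, K, J]
Visit I; enqueue B → queue [E, D, C, H, N, K, J, B]
Visit E; enqueue F → queue [D, C, H, N, K, J, B, F]
Visit D → queue [C, H, N, K, J, B, F]
Visit C → queue [H, N, K, J, B, F]
Visit H → queue [N, K, J, B, F]
Visit N; enqueue A → queue [K, J, B, F, A]
Visit K → queue [J, B, F, A]
Visit J → queue [B, F, A]
Visit B → queue [F, A]
Visit F → queue [A]
Visit A → queue []

G O M L I E D C H N K J B F A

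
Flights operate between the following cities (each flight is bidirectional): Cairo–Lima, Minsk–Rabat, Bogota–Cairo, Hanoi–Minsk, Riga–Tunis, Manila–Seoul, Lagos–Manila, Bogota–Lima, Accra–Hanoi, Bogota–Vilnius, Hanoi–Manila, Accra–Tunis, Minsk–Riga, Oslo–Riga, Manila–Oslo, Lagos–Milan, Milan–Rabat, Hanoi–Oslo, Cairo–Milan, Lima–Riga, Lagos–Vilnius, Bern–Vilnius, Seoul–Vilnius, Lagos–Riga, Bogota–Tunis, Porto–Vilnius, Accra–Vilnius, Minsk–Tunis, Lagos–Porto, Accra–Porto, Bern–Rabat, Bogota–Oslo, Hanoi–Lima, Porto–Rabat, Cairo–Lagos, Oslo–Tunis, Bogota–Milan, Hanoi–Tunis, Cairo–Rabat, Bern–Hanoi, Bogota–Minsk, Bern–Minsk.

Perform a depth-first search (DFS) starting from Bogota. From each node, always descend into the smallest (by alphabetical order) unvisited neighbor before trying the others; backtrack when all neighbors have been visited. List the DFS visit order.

Bogota, Cairo, Lagos, Manila, Hanoi, Accra, Porto, Rabat, Bern, Minsk, Riga, Lima, Oslo, Tunis, Vilnius, Seoul, Milan

Visit Bogota
Bogota → Cairo
Cairo → Lagos
Lagos → Manila
Manila → Hanoi
Hanoi → Accra
Accra → Porto
Porto → Rabat
Rabat → Bern
Bern → Minsk
Minsk → Riga
Riga → Lima
Riga → Oslo
Oslo → Tunis
Bern → Vilnius
Vilnius → Seoul
Rabat → Milan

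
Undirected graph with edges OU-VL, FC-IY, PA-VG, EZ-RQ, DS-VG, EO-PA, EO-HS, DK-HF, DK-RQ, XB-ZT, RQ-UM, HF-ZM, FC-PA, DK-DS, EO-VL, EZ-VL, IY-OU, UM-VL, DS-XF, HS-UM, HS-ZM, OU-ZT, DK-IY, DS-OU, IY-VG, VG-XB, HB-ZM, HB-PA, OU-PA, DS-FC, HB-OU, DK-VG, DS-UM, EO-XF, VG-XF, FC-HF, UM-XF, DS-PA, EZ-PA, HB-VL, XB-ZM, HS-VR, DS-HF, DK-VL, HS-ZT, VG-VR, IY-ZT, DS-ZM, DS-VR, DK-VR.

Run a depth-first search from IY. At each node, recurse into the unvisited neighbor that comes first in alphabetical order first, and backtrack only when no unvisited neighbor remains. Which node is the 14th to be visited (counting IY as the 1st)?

Visit IY
IY → DK
DK → DS
DS → FC
FC → HF
HF → ZM
ZM → HB
HB → OU
OU → PA
PA → EO
EO → HS
HS → UM
UM → RQ
RQ → EZ
EZ → VL
UM → XF
XF → VG
VG → VR
VG → XB
XB → ZT

Visit order: IY, DK, DS, FC, HF, ZM, HB, OU, PA, EO, HS, UM, RQ, EZ, VL, XF, VG, VR, XB, ZT

EZ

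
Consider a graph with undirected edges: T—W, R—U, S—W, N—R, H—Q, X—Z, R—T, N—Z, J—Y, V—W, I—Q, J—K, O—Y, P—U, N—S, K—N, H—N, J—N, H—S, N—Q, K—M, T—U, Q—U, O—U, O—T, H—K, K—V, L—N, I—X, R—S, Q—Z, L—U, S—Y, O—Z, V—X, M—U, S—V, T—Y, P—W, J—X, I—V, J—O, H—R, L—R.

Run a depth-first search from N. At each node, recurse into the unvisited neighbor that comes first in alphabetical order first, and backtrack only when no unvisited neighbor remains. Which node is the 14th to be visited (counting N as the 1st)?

V

Visit N
N → H
H → K
K → J
J → O
O → T
T → R
R → L
L → U
U → M
U → P
P → W
W → S
S → V
V → I
I → Q
Q → Z
Z → X
S → Y

Visit order: N, H, K, J, O, T, R, L, U, M, P, W, S, V, I, Q, Z, X, Y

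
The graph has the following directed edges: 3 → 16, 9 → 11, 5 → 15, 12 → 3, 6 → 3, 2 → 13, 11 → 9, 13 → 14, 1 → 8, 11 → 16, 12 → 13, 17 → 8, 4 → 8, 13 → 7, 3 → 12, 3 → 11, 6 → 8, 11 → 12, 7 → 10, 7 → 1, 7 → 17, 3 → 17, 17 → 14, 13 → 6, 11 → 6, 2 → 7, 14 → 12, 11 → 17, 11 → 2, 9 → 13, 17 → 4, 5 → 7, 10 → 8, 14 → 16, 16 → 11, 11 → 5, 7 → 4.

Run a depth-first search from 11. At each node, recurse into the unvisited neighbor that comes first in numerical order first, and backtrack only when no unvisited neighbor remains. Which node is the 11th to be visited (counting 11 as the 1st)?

3

Visit 11
11 → 2
2 → 7
7 → 1
1 → 8
7 → 4
7 → 10
7 → 17
17 → 14
14 → 12
12 → 3
3 → 16
12 → 13
13 → 6
11 → 5
5 → 15
11 → 9

Visit order: 11, 2, 7, 1, 8, 4, 10, 17, 14, 12, 3, 16, 13, 6, 5, 15, 9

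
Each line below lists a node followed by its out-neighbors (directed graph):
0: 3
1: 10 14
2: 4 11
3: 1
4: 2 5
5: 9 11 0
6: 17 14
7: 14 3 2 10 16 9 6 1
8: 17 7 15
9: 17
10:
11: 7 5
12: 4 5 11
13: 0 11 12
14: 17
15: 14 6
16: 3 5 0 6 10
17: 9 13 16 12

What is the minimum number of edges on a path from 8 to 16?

Level 0: 8
Level 1: 7, 15, 17
Level 2: 1, 2, 3, 6, 9, 10, 12, 13, 14, 16
Level 3: 0, 4, 5, 11
16 first appears at level 2.

2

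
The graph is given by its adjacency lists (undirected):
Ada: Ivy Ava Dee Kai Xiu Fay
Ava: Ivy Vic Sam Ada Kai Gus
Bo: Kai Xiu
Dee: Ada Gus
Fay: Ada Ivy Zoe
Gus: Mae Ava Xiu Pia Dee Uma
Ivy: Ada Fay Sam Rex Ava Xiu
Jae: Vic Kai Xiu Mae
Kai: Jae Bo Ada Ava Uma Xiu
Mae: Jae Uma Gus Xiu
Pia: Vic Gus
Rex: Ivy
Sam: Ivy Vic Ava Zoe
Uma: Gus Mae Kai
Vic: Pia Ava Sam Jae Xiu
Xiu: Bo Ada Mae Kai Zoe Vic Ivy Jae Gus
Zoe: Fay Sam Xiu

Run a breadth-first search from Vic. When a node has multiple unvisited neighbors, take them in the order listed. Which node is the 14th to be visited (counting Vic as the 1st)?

Dee

Visit Vic; enqueue Pia, Ava, Sam, Jae, Xiu → queue [Pia, Ava, Sam, Jae, Xiu]
Visit Pia; enqueue Gus → queue [Ava, Sam, Jae, Xiu, Gus]
Visit Ava; enqueue Ivy, Ada, Kai → queue [Sam, Jae, Xiu, Gus, Ivy, Ada, Kai]
Visit Sam; enqueue Zoe → queue [Jae, Xiu, Gus, Ivy, Ada, Kai, Zoe]
Visit Jae; enqueue Mae → queue [Xiu, Gus, Ivy, Ada, Kai, Zoe, Mae]
Visit Xiu; enqueue Bo → queue [Gus, Ivy, Ada, Kai, Zoe, Mae, Bo]
Visit Gus; enqueue Dee, Uma → queue [Ivy, Ada, Kai, Zoe, Mae, Bo, Dee, Uma]
Visit Ivy; enqueue Fay, Rex → queue [Ada, Kai, Zoe, Mae, Bo, Dee, Uma, Fay, Rex]
Visit Ada → queue [Kai, Zoe, Mae, Bo, Dee, Uma, Fay, Rex]
Visit Kai → queue [Zoe, Mae, Bo, Dee, Uma, Fay, Rex]
Visit Zoe → queue [Mae, Bo, Dee, Uma, Fay, Rex]
Visit Mae → queue [Bo, Dee, Uma, Fay, Rex]
Visit Bo → queue [Dee, Uma, Fay, Rex]
Visit Dee → queue [Uma, Fay, Rex]
Visit Uma → queue [Fay, Rex]
Visit Fay → queue [Rex]
Visit Rex → queue []

Visit order: Vic, Pia, Ava, Sam, Jae, Xiu, Gus, Ivy, Ada, Kai, Zoe, Mae, Bo, Dee, Uma, Fay, Rex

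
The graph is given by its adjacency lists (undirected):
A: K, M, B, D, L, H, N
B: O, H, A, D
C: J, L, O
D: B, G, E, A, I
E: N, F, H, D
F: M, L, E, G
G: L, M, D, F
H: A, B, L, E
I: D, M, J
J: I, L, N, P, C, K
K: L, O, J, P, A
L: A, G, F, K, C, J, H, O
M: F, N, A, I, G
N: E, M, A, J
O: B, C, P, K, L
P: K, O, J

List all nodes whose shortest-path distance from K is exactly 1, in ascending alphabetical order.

A, J, L, O, P

Level 0: K
Level 1: A, J, L, O, P
Level 2: B, C, D, F, G, H, I, M, N
Level 3: E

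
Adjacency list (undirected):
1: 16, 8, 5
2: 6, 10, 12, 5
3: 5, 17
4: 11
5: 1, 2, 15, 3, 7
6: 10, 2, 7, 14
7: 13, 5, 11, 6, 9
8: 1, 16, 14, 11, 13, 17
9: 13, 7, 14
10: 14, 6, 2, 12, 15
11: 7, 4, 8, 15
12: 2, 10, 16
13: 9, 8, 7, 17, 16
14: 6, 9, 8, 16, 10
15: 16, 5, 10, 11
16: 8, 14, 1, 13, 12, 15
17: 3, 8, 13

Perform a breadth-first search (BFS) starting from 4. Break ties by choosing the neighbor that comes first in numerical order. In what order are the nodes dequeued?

4 → 11 → 7 → 8 → 15 → 5 → 6 → 9 → 13 → 1 → 14 → 16 → 17 → 10 → 2 → 3 → 12

Visit 4; enqueue 11 → queue [11]
Visit 11; enqueue 7, 8, 15 → queue [7, 8, 15]
Visit 7; enqueue 5, 6, 9, 13 → queue [8, 15, 5, 6, 9, 13]
Visit 8; enqueue 1, 14, 16, 17 → queue [15, 5, 6, 9, 13, 1, 14, 16, 17]
Visit 15; enqueue 10 → queue [5, 6, 9, 13, 1, 14, 16, 17, 10]
Visit 5; enqueue 2, 3 → queue [6, 9, 13, 1, 14, 16, 17, 10, 2, 3]
Visit 6 → queue [9, 13, 1, 14, 16, 17, 10, 2, 3]
Visit 9 → queue [13, 1, 14, 16, 17, 10, 2, 3]
Visit 13 → queue [1, 14, 16, 17, 10, 2, 3]
Visit 1 → queue [14, 16, 17, 10, 2, 3]
Visit 14 → queue [16, 17, 10, 2, 3]
Visit 16; enqueue 12 → queue [17, 10, 2, 3, 12]
Visit 17 → queue [10, 2, 3, 12]
Visit 10 → queue [2, 3, 12]
Visit 2 → queue [3, 12]
Visit 3 → queue [12]
Visit 12 → queue []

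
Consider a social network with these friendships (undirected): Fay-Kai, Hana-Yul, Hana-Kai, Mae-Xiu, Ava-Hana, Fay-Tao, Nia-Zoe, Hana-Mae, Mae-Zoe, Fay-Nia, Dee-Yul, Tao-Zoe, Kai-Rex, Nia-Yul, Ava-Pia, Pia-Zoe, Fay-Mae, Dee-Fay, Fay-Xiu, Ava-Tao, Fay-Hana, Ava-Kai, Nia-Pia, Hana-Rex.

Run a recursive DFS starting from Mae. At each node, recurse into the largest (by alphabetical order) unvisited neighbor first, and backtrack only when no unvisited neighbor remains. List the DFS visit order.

Visit Mae
Mae → Zoe
Zoe → Tao
Tao → Fay
Fay → Xiu
Fay → Nia
Nia → Yul
Yul → Hana
Hana → Rex
Rex → Kai
Kai → Ava
Ava → Pia
Yul → Dee

Mae → Zoe → Tao → Fay → Xiu → Nia → Yul → Hana → Rex → Kai → Ava → Pia → Dee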